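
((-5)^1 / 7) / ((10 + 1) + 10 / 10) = -5 / 84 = -0.06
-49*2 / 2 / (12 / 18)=-147 / 2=-73.50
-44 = -44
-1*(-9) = 9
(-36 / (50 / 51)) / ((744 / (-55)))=1683 / 620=2.71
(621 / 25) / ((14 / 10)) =621 / 35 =17.74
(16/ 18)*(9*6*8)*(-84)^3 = -227598336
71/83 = 0.86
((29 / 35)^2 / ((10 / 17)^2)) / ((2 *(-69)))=-243049 / 16905000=-0.01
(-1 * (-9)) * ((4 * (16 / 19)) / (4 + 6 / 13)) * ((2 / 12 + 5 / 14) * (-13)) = -178464 / 3857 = -46.27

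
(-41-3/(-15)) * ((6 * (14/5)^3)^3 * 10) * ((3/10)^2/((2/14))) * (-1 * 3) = 86033590538821632/48828125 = 1761967934.24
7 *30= 210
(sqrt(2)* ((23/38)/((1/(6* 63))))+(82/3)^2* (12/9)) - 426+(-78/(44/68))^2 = 4347* sqrt(2)/19+49336126/3267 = 15424.91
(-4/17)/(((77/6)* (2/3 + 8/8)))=-72/6545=-0.01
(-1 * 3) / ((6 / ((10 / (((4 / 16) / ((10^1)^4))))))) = -200000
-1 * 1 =-1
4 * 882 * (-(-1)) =3528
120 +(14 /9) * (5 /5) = 1094 /9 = 121.56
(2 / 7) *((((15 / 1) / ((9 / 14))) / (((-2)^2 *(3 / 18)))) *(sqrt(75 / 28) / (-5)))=-5 *sqrt(21) / 7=-3.27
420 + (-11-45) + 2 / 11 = 364.18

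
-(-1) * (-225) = -225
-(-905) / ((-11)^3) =-905 / 1331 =-0.68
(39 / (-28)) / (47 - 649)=39 / 16856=0.00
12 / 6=2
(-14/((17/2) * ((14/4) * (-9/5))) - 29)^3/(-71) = 334.30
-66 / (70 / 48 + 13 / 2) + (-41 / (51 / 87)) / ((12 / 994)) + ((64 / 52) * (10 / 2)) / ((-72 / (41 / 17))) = -4408317689 / 759798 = -5801.96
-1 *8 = -8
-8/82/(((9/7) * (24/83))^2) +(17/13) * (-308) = -403.48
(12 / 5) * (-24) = -288 / 5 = -57.60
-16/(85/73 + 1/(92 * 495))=-53190720/3870973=-13.74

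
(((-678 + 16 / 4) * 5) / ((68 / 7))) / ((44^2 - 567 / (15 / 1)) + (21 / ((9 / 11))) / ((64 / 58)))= -2830800 / 15679117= -0.18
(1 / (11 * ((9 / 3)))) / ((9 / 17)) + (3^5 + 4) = 73376 / 297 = 247.06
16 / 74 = 8 / 37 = 0.22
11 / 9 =1.22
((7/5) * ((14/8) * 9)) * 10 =441/2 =220.50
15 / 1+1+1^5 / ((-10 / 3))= 157 / 10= 15.70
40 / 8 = 5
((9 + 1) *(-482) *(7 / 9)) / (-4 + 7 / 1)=-33740 / 27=-1249.63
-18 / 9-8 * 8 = -66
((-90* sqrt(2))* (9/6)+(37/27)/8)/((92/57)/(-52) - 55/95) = 312.71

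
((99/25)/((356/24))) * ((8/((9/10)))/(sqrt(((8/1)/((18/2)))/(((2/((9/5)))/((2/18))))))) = 1584 * sqrt(5)/445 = 7.96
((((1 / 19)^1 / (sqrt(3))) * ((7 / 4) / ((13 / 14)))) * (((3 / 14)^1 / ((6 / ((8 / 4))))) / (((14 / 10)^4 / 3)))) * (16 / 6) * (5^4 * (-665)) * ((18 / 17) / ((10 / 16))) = -37500000 * sqrt(3) / 10829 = -5997.96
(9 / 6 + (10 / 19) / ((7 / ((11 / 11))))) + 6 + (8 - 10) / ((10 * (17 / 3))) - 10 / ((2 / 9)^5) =-3336380909 / 180880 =-18445.27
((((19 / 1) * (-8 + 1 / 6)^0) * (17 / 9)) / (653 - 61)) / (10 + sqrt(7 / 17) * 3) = 27455 / 4360968 - 323 * sqrt(119) / 2907312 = 0.01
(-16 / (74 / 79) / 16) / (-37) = 79 / 2738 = 0.03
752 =752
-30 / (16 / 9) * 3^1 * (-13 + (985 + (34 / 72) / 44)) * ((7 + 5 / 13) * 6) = -623564325 / 286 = -2180294.84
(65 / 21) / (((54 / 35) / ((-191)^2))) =11856325 / 162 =73187.19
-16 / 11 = -1.45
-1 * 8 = -8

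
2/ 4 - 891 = -1781/ 2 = -890.50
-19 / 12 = -1.58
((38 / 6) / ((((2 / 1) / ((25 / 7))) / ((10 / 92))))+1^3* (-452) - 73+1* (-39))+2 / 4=-1086307 / 1932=-562.27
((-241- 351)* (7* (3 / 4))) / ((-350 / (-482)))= -107004 / 25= -4280.16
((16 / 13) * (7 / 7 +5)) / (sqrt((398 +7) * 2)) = 16 * sqrt(10) / 195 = 0.26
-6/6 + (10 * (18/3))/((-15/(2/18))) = -13/9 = -1.44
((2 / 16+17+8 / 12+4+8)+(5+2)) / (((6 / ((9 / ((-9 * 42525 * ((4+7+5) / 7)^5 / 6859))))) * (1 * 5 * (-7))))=2077378471 / 4586471424000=0.00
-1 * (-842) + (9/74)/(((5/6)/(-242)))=149236/185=806.68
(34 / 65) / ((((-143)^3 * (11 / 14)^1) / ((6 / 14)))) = -204 / 2090808005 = -0.00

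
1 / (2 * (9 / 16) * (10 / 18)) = 8 / 5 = 1.60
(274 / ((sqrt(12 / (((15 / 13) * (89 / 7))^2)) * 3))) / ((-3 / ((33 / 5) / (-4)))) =134123 * sqrt(3) / 1092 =212.74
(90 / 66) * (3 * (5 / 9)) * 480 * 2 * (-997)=-23928000 / 11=-2175272.73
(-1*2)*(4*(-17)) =136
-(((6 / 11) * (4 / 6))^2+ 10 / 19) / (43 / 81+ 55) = -0.01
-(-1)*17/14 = 17/14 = 1.21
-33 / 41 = -0.80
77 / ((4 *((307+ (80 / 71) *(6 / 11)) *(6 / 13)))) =111683 / 823704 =0.14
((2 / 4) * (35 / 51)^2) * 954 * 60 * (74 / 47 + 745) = 136689199500 / 13583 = 10063255.50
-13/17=-0.76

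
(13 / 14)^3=2197 / 2744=0.80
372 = 372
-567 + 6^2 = -531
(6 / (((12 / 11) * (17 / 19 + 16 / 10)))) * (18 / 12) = 1045 / 316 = 3.31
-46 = -46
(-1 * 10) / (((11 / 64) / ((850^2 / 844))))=-115600000 / 2321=-49806.12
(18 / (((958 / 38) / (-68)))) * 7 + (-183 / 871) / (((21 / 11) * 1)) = -992864233 / 2920463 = -339.97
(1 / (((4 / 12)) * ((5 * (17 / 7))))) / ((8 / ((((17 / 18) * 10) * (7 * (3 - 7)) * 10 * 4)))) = -326.67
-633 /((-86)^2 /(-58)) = 18357 /3698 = 4.96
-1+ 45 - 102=-58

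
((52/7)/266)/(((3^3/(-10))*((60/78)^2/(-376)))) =826072/125685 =6.57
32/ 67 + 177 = 11891/ 67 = 177.48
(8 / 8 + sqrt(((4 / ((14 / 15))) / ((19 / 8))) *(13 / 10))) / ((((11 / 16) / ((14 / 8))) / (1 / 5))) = 28 / 55 + 8 *sqrt(10374) / 1045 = 1.29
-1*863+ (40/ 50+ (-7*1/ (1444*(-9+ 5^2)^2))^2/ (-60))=-7069253995855921/ 8199088373760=-862.20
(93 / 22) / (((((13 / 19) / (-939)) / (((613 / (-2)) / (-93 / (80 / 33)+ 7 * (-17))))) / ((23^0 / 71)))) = -20341951380 / 127816117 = -159.15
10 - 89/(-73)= 819/73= 11.22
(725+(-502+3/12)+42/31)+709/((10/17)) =1429.90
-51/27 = -17/9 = -1.89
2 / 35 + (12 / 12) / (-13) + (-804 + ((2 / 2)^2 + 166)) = -289844 / 455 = -637.02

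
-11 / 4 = -2.75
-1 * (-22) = 22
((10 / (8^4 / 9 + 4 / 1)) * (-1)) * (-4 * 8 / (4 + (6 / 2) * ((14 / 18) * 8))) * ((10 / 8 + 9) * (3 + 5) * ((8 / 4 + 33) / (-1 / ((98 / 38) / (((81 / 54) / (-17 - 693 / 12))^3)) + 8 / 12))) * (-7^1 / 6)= -3552412178419650 / 23001752655127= -154.44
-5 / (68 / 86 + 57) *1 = -43 / 497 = -0.09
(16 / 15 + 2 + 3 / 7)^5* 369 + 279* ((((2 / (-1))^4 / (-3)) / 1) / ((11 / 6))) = 2990004158379757 / 15598996875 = 191679.26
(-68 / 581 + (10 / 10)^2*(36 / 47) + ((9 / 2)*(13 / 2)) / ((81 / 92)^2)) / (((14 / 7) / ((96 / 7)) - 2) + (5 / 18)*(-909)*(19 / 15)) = -12225261376 / 102460315041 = -0.12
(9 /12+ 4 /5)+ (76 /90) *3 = 49 /12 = 4.08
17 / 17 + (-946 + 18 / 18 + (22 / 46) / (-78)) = -1693547 / 1794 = -944.01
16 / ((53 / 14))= 224 / 53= 4.23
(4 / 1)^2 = 16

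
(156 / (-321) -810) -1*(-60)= -80302 / 107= -750.49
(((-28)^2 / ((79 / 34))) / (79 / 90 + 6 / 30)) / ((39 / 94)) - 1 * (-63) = 81445917 / 99619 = 817.57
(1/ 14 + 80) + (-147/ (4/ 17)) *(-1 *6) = 26800/ 7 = 3828.57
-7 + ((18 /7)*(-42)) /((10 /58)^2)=-91003 /25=-3640.12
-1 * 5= -5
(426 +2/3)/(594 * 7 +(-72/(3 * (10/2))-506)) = 1600/13677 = 0.12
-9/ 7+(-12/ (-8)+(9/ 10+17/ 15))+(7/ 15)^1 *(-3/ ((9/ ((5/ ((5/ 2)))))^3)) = 56956/ 25515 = 2.23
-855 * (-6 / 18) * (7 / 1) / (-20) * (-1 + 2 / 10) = 399 / 5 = 79.80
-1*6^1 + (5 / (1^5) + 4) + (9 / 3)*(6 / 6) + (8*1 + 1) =15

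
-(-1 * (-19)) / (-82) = 0.23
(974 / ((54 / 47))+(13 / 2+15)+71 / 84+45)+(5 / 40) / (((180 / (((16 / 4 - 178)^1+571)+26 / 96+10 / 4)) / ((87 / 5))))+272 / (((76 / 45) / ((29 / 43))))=2032882344517 / 1976486400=1028.53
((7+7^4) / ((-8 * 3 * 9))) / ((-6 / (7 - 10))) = -5.57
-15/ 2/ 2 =-15/ 4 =-3.75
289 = 289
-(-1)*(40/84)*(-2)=-0.95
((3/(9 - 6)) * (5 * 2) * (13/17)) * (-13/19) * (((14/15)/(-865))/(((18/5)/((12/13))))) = 0.00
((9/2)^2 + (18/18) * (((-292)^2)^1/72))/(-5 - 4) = -43361/324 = -133.83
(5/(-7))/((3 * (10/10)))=-5/21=-0.24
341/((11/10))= 310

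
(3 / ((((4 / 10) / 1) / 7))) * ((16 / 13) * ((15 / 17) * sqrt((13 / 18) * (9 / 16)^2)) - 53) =-5565 / 2 + 4725 * sqrt(26) / 884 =-2755.25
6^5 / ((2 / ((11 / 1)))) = 42768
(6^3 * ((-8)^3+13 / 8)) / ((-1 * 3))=36747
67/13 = 5.15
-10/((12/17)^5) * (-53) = 376262105/124416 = 3024.23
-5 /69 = -0.07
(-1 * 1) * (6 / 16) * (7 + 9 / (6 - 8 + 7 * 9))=-327 / 122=-2.68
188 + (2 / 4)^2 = 753 / 4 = 188.25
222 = 222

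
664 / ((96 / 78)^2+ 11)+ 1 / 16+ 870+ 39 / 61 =1906860391 / 2064240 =923.76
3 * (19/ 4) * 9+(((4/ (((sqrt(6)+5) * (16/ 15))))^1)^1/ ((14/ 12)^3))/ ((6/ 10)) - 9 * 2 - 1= 2874929/ 26068 - 1350 * sqrt(6)/ 6517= 109.78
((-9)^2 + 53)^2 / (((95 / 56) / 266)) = 14077504 / 5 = 2815500.80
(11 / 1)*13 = 143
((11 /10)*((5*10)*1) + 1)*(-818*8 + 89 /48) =-2198161 /6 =-366360.17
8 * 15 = 120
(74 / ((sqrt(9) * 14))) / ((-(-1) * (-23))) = -37 / 483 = -0.08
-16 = -16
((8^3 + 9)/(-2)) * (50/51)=-13025/51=-255.39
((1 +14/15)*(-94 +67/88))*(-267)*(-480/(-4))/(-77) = -63531315/847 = -75007.46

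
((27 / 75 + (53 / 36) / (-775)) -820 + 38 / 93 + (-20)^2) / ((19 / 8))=-1231222 / 6975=-176.52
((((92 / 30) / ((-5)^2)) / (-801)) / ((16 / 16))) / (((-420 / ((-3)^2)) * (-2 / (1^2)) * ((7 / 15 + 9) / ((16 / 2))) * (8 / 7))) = -23 / 18957000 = -0.00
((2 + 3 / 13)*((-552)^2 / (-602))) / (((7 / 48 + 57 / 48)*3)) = -1104552 / 3913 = -282.28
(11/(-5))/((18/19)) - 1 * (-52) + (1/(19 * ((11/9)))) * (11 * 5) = 88999/1710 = 52.05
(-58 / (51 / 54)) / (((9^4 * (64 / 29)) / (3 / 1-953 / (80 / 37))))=29452661 / 15863040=1.86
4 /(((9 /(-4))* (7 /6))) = -32 /21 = -1.52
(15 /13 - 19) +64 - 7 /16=9509 /208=45.72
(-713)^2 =508369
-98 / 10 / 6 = -49 / 30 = -1.63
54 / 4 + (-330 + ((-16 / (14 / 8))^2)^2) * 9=287792775 / 4802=59931.86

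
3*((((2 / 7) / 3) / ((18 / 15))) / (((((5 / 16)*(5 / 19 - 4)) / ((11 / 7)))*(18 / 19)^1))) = -0.34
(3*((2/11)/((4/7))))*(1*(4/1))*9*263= 9037.64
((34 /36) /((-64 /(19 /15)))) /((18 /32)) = -323 /9720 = -0.03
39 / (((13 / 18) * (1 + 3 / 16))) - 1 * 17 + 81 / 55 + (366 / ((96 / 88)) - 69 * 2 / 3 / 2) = 715713 / 2090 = 342.45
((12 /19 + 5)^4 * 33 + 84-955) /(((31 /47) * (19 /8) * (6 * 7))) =791878041496 /1611940449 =491.26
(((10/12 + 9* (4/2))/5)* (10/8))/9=113/216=0.52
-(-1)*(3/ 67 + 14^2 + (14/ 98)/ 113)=10389852/ 52997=196.05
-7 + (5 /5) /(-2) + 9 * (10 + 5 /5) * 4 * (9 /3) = 2361 /2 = 1180.50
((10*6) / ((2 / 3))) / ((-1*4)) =-45 / 2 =-22.50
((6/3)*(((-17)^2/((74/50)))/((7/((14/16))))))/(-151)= -7225/22348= -0.32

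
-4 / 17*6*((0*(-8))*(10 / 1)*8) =0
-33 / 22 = -3 / 2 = -1.50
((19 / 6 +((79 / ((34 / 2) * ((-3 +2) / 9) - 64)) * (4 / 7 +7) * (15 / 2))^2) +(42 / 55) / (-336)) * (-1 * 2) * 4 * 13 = -1371598843732351 / 2843082165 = -482433.77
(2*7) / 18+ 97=880 / 9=97.78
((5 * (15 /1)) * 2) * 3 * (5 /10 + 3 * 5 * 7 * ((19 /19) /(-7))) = -6525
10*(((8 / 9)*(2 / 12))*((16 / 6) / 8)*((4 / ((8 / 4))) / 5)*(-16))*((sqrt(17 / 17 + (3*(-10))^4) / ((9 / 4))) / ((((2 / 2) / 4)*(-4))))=1024*sqrt(810001) / 729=1264.20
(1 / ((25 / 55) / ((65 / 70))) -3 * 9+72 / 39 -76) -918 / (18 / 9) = -507881 / 910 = -558.11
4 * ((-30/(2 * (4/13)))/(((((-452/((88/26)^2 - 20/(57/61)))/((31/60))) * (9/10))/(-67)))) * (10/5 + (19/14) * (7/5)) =49758689/77292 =643.78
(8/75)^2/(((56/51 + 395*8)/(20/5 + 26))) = 34/314875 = 0.00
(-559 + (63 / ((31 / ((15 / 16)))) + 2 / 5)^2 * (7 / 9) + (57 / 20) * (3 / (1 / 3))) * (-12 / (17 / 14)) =205058377559 / 39208800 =5229.91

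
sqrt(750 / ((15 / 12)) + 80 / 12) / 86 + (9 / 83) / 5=9 / 415 + sqrt(1365) / 129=0.31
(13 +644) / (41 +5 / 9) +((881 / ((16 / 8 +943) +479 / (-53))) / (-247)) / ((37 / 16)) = 78834547345 / 4986841574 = 15.81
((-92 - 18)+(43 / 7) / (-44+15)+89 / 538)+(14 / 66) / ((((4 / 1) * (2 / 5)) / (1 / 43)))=-68215702087 / 619898664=-110.04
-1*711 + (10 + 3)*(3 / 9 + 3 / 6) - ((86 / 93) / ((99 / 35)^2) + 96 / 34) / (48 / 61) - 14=-266979880067 / 371889144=-717.90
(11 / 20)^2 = 121 / 400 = 0.30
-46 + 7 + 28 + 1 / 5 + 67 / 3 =173 / 15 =11.53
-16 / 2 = -8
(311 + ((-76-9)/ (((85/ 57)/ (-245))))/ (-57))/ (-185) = -66/ 185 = -0.36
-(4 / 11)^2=-16 / 121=-0.13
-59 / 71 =-0.83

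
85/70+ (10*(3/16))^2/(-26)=12569/11648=1.08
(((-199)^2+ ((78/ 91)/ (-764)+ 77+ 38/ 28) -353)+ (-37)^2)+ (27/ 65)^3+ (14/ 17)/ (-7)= 36288308096076/ 891707375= 40695.31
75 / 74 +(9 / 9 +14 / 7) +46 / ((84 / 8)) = 13045 / 1554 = 8.39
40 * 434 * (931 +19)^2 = 15667400000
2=2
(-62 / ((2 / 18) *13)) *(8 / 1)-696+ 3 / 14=-189129 / 182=-1039.17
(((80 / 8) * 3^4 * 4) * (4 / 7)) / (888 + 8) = 405 / 196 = 2.07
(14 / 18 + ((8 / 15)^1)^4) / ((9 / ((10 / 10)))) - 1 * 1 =-0.90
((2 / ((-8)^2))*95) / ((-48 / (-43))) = 4085 / 1536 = 2.66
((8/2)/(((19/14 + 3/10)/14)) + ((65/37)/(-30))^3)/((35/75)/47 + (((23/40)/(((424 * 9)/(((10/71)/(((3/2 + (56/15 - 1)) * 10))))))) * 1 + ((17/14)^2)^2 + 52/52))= 11564859776385798941380/1089669304926321786567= 10.61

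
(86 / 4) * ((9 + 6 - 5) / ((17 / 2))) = 430 / 17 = 25.29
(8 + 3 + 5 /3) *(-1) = -38 /3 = -12.67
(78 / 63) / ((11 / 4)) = 104 / 231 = 0.45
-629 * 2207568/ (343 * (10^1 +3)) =-1388560272/ 4459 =-311406.21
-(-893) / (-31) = -893 / 31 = -28.81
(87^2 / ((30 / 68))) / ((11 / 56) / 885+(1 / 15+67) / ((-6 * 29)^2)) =7039594.18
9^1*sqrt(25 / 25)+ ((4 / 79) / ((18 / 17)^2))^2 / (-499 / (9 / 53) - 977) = 1442979279719 / 160331040360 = 9.00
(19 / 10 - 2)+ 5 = 49 / 10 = 4.90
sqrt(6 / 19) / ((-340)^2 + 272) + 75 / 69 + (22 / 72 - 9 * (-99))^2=sqrt(114) / 2201568 + 23680270487 / 29808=794426.68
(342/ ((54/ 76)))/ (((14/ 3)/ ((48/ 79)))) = 34656/ 553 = 62.67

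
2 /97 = 0.02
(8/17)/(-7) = -8/119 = -0.07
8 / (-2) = -4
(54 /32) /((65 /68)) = 459 /260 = 1.77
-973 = -973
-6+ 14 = 8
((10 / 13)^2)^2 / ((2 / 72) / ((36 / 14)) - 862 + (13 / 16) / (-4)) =-10368000 / 25531277681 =-0.00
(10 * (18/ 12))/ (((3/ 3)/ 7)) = 105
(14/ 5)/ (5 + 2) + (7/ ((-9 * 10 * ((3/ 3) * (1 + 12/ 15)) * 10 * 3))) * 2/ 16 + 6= 49765/ 7776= 6.40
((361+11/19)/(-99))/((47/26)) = -59540/29469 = -2.02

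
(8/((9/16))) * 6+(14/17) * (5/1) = 4562/51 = 89.45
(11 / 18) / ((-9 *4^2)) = -11 / 2592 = -0.00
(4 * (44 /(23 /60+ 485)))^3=1177583616000 /24700647083867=0.05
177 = 177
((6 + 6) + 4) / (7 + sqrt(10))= 112 / 39 - 16 * sqrt(10) / 39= 1.57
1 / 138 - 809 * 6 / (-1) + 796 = 779701 / 138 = 5650.01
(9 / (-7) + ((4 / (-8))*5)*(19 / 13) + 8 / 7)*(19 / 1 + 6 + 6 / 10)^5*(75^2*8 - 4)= -76308649588293632 / 40625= -1878366759096.46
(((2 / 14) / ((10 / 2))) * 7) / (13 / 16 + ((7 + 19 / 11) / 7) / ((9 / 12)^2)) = 3696 / 55975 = 0.07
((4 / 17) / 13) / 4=1 / 221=0.00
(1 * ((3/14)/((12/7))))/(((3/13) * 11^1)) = 13/264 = 0.05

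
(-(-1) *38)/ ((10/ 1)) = 19/ 5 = 3.80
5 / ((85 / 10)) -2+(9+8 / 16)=275 / 34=8.09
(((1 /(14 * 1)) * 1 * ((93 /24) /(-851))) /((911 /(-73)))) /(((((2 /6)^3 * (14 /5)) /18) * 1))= 2749545 /607804624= 0.00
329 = 329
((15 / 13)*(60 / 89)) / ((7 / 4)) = 3600 / 8099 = 0.44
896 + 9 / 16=896.56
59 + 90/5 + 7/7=78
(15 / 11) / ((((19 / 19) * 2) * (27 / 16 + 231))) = 40 / 13651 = 0.00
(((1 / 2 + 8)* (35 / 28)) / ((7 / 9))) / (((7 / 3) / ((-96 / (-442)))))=810 / 637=1.27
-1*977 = -977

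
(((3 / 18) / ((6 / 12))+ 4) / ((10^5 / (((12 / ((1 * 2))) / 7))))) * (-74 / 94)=-481 / 16450000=-0.00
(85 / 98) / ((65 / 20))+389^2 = 96391647 / 637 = 151321.27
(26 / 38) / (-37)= -13 / 703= -0.02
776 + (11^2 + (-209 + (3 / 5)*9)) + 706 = 6997 / 5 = 1399.40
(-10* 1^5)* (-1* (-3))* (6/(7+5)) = -15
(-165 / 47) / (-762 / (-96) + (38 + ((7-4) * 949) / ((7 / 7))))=-880 / 725163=-0.00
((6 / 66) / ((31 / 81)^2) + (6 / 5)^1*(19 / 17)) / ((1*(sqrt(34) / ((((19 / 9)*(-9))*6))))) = -38.36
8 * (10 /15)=16 /3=5.33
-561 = -561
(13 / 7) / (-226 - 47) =-1 / 147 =-0.01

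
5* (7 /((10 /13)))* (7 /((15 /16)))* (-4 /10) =-10192 /75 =-135.89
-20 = -20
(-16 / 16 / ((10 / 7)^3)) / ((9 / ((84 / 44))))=-2401 / 33000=-0.07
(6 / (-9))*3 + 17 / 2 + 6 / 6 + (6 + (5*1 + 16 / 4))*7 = 225 / 2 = 112.50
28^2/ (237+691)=49/ 58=0.84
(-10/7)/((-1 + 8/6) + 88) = -6/371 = -0.02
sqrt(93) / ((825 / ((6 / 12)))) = sqrt(93) / 1650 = 0.01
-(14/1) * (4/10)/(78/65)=-14/3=-4.67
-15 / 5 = -3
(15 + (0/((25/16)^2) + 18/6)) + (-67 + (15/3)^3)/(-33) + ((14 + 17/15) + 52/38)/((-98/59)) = 645971/102410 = 6.31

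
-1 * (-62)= 62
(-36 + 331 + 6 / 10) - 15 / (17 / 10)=24376 / 85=286.78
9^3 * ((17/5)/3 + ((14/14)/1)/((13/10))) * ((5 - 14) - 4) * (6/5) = -540918/25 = -21636.72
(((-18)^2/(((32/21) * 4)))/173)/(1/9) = 15309/5536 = 2.77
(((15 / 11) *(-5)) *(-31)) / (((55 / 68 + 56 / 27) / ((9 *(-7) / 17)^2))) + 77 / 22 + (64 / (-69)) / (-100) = 3450308254637 / 3414778950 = 1010.40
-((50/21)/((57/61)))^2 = -9302500/1432809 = -6.49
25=25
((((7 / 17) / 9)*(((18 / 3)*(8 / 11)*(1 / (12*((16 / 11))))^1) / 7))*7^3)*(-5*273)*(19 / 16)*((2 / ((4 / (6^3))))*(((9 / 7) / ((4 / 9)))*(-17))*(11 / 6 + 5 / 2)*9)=12043513755 / 64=188179902.42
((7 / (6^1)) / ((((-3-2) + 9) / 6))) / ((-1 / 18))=-63 / 2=-31.50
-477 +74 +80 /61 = -24503 /61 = -401.69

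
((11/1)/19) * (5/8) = 55/152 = 0.36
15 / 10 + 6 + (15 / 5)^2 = 33 / 2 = 16.50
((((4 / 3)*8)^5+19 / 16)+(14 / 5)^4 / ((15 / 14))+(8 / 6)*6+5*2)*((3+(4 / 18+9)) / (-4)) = -422157.50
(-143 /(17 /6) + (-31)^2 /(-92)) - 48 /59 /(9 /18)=-5771251 /92276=-62.54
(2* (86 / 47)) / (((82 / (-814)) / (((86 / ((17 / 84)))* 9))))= -4551380064 / 32759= -138935.26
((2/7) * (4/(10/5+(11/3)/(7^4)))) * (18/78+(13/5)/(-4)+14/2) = 3521238/937105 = 3.76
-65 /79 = -0.82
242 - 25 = 217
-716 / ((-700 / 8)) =1432 / 175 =8.18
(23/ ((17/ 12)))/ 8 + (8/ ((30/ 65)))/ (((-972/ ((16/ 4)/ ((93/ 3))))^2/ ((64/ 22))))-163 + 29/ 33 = -10192902687871/ 63669111858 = -160.09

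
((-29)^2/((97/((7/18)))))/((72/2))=5887/62856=0.09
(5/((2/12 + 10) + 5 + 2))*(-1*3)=-90/103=-0.87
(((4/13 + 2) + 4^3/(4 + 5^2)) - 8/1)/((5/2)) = -2628/1885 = -1.39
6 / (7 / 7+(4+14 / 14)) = 1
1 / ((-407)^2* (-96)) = -1 / 15902304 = -0.00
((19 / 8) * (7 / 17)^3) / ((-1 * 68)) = -6517 / 2672672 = -0.00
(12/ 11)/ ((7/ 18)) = 216/ 77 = 2.81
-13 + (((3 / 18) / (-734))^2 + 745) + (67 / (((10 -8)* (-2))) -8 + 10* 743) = 157823721397 / 19395216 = 8137.25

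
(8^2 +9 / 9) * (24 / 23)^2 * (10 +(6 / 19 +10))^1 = 14451840 / 10051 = 1437.85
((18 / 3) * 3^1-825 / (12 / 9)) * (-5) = 12015 / 4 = 3003.75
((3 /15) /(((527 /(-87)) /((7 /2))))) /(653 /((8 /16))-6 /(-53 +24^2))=-45501 /514225520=-0.00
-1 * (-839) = 839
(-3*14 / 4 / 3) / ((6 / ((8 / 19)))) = -14 / 57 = -0.25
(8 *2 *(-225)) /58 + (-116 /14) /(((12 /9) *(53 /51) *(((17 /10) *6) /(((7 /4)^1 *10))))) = -444675 /6148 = -72.33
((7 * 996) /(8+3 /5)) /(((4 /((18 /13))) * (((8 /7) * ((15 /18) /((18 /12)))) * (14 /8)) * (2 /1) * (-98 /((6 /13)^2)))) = -181521 /661297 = -0.27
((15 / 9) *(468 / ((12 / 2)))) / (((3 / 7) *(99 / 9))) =910 / 33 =27.58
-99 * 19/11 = -171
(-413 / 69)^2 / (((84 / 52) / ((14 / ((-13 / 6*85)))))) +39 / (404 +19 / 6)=-1572103978 / 988645455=-1.59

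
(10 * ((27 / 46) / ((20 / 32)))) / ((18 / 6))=72 / 23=3.13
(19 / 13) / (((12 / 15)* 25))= 19 / 260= 0.07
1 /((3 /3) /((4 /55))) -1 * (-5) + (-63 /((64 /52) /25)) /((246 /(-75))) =28519173 /72160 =395.22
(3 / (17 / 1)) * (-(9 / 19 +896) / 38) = -51099 / 12274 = -4.16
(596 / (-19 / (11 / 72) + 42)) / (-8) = 1639 / 1812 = 0.90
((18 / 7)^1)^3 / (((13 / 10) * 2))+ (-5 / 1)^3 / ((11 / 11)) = -118.46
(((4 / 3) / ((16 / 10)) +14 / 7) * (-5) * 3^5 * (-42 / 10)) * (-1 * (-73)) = 2110941 / 2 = 1055470.50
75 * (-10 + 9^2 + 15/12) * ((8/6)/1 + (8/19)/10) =141610/19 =7453.16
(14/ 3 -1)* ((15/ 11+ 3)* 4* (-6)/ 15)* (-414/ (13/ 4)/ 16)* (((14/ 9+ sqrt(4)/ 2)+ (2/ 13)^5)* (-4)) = -50283678976/ 24134045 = -2083.52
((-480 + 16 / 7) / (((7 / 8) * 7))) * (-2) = 53504 / 343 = 155.99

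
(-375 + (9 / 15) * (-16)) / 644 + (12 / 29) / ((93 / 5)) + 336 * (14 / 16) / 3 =282024063 / 2894780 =97.43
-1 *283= -283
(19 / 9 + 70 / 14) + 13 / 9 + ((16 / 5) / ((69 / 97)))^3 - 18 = 3350485483 / 41063625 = 81.59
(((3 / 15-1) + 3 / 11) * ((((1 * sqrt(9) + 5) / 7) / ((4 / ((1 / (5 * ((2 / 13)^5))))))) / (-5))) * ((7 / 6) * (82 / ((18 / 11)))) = 441467377 / 108000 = 4087.66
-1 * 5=-5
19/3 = 6.33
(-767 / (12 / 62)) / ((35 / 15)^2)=-71331 / 98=-727.87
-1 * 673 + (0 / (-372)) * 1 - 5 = -678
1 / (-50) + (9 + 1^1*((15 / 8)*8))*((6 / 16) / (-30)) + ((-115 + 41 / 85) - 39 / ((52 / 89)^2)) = -20250923 / 88400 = -229.08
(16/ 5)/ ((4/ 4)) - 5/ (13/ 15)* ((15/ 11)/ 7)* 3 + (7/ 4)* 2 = 33317/ 10010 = 3.33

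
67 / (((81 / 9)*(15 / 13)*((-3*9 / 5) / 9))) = -871 / 81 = -10.75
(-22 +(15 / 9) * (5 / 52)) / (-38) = 3407 / 5928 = 0.57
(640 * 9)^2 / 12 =2764800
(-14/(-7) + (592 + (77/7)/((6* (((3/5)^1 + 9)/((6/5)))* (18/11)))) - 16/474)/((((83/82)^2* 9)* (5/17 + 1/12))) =1158835043063/6788737494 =170.70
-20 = -20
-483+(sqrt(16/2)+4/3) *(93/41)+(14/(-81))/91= -20722069/43173+186 *sqrt(2)/41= -473.56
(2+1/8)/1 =17/8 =2.12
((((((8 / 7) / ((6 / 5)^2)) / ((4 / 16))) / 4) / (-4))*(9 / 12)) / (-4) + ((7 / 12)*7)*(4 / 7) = 531 / 224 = 2.37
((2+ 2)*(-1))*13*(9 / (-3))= 156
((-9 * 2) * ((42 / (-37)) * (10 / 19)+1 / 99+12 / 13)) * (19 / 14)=-303763 / 37037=-8.20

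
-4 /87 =-0.05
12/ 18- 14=-40/ 3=-13.33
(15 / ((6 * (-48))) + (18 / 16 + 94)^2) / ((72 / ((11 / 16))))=19110883 / 221184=86.40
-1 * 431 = -431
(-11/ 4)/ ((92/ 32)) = -22/ 23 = -0.96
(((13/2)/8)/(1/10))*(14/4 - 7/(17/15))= -5915/272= -21.75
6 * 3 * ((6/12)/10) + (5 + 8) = 139/10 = 13.90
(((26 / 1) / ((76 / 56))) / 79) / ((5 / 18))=6552 / 7505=0.87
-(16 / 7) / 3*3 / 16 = -1 / 7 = -0.14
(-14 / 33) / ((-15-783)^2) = -1 / 1501038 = -0.00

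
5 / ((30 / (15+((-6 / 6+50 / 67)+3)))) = 1189 / 402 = 2.96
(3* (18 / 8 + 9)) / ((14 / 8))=135 / 7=19.29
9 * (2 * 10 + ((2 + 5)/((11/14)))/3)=206.73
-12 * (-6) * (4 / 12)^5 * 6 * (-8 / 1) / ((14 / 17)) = -1088 / 63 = -17.27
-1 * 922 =-922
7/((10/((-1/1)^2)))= 7/10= 0.70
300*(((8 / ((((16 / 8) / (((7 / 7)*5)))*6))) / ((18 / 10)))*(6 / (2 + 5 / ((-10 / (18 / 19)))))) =190000 / 87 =2183.91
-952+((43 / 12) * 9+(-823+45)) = -6791 / 4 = -1697.75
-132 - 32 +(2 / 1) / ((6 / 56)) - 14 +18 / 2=-451 / 3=-150.33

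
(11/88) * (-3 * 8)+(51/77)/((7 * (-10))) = -16221/5390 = -3.01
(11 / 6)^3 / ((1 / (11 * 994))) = 7276577 / 108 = 67375.71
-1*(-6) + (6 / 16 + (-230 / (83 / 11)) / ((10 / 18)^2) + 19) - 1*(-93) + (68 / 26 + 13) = 1520481 / 43160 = 35.23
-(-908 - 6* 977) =6770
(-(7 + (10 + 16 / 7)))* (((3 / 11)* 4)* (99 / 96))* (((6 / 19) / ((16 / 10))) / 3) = -1.43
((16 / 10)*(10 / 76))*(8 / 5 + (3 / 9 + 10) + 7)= 1136 / 285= 3.99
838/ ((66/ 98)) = 41062/ 33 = 1244.30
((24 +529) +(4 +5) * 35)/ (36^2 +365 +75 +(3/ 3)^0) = 868/ 1737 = 0.50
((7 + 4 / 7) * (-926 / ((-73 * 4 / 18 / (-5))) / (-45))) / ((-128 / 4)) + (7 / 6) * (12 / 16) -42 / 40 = -1.68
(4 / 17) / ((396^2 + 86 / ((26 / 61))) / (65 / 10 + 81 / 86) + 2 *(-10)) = 0.00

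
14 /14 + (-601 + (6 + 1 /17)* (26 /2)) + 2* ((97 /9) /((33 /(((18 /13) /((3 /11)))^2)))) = -4347415 /8619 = -504.40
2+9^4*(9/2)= 59053/2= 29526.50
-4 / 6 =-2 / 3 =-0.67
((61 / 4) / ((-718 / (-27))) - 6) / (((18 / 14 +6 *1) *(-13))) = 36365 / 634712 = 0.06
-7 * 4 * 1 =-28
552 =552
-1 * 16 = -16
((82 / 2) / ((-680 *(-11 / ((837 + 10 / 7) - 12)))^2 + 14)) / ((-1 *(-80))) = 54884609 / 10272309600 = 0.01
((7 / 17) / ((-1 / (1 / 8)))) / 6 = -7 / 816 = -0.01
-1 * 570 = -570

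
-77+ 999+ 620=1542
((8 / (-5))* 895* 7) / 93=-10024 / 93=-107.78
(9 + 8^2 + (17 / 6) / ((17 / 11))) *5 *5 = 11225 / 6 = 1870.83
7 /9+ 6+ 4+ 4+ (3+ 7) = 24.78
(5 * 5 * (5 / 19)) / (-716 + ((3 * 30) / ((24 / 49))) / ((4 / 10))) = -0.03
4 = 4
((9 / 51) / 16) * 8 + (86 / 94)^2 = 69493 / 75106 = 0.93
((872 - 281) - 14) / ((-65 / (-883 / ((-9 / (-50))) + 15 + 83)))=24965636 / 585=42676.30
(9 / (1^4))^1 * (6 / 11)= 54 / 11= 4.91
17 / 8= 2.12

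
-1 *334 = -334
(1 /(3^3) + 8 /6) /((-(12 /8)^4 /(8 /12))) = -1184 /6561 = -0.18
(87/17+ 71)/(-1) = -1294/17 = -76.12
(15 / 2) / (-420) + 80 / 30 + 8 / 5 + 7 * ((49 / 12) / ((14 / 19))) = 18077 / 420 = 43.04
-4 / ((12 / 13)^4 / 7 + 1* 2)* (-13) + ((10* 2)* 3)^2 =762260102 / 210295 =3624.72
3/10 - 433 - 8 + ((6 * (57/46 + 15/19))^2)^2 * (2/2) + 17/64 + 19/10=251017843407802629/11670130867520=21509.43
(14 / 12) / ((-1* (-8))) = 7 / 48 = 0.15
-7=-7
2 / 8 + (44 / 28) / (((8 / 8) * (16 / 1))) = 0.35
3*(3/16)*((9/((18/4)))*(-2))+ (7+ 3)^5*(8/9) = 3199919/36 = 88886.64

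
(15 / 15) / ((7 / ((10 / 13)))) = 10 / 91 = 0.11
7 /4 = 1.75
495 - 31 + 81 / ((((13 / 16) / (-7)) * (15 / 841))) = -2513024 / 65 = -38661.91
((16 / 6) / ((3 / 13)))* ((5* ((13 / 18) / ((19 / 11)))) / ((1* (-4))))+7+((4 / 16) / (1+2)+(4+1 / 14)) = 220421 / 43092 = 5.12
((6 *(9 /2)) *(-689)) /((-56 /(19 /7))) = 353457 /392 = 901.68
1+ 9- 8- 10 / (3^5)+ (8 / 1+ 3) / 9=773 / 243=3.18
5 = 5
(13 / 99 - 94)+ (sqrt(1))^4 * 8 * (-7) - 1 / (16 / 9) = -238283 / 1584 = -150.43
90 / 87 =1.03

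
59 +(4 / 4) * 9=68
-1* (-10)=10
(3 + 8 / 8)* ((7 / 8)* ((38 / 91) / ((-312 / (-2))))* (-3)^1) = -0.03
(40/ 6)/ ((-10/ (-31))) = 62/ 3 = 20.67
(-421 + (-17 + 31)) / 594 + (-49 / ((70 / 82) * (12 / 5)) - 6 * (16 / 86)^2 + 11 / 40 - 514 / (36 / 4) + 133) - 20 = 62612143 / 1996920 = 31.35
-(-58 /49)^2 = -1.40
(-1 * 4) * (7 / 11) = -28 / 11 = -2.55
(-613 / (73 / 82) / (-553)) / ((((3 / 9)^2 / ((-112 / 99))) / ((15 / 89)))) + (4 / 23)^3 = -146419404128 / 68693580131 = -2.13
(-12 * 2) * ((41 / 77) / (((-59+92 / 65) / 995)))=63640200 / 288211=220.81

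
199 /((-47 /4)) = -796 /47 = -16.94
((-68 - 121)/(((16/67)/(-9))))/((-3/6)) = -113967/8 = -14245.88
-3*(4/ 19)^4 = -768/ 130321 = -0.01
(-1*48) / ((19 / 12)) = -576 / 19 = -30.32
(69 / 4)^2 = 4761 / 16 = 297.56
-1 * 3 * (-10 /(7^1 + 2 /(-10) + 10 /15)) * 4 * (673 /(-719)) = -151425 /10066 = -15.04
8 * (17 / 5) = 27.20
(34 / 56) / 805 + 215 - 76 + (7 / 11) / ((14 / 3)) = 34497657 / 247940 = 139.14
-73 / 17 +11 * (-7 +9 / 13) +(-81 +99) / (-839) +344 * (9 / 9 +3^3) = 1772290393 / 185419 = 9558.30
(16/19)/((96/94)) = 47/57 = 0.82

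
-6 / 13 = -0.46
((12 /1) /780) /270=1 /17550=0.00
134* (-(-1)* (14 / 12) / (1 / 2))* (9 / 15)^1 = 938 / 5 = 187.60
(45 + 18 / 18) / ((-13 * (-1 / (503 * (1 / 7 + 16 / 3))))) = 2660870 / 273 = 9746.78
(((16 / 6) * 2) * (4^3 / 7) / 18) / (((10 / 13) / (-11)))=-36608 / 945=-38.74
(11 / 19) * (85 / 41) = 935 / 779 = 1.20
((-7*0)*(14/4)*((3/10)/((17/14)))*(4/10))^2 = 0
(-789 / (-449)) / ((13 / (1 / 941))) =789 / 5492617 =0.00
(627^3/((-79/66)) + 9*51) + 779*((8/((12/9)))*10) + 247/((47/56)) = -764441478451/3713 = -205882434.27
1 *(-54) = -54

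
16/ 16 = 1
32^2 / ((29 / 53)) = 1871.45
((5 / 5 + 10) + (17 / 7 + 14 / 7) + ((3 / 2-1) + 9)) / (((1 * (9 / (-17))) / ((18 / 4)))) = -5933 / 28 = -211.89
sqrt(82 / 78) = sqrt(1599) / 39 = 1.03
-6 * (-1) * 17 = 102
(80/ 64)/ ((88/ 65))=325/ 352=0.92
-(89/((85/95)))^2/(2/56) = -277043.14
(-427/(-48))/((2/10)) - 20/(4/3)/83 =176485/3984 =44.30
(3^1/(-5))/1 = -3/5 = -0.60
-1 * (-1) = 1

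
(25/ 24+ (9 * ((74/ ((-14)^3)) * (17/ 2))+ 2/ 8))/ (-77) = 0.01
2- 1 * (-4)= 6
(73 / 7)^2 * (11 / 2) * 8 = 234476 / 49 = 4785.22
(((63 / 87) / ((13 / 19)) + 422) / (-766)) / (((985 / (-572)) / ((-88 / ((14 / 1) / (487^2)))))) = -36616337866856 / 76582765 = -478127.66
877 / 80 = 10.96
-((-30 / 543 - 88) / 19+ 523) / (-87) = 61471 / 10317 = 5.96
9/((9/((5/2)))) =5/2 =2.50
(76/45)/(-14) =-38/315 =-0.12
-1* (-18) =18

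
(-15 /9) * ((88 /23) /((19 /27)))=-3960 /437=-9.06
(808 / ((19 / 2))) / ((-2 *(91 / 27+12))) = -21816 / 7885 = -2.77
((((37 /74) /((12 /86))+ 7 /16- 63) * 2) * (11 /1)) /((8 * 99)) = -2831 /1728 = -1.64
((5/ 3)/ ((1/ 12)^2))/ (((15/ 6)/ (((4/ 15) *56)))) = 7168/ 5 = 1433.60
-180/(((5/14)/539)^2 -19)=1138842320/120211131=9.47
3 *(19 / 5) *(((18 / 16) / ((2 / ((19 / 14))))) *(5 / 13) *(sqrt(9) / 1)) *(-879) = -25702839 / 2912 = -8826.52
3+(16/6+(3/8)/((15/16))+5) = 166/15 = 11.07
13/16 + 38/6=343/48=7.15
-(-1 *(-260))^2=-67600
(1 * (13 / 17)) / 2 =0.38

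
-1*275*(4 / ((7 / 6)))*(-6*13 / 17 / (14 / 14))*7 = 514800 / 17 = 30282.35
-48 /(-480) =1 /10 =0.10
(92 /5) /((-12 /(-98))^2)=55223 /45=1227.18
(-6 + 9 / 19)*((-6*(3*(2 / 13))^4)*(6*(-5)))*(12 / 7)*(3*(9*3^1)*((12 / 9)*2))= -16713.86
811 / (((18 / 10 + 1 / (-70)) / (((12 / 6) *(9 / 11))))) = 204372 / 275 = 743.17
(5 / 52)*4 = 5 / 13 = 0.38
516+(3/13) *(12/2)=6726/13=517.38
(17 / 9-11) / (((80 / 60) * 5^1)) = -41 / 30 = -1.37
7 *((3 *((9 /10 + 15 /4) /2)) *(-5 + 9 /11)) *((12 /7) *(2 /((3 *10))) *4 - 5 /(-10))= -429939 /2200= -195.43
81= 81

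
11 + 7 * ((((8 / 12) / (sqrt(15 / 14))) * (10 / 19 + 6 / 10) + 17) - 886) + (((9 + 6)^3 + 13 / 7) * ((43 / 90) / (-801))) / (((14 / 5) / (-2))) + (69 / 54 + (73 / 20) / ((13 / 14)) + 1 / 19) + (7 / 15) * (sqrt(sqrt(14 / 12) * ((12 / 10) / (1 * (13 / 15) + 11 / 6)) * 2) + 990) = -2444454431333 / 436252635 + 14 * 14^(1 / 4) * 3^(3 / 4) / 135 + 1498 * sqrt(210) / 4275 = -5597.76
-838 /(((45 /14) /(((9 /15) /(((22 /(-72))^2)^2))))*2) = -3284209152 /366025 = -8972.64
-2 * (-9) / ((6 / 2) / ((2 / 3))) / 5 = 4 / 5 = 0.80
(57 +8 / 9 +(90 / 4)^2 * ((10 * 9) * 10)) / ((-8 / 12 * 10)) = -2050573 / 30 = -68352.43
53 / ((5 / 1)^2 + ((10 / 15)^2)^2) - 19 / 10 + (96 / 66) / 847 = 39001427 / 190159970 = 0.21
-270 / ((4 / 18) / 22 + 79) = -13365 / 3911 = -3.42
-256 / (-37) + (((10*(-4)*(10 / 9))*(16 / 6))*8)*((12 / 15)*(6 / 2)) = -755456 / 333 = -2268.64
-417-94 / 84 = -418.12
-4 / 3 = -1.33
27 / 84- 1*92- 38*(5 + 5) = -13207 / 28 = -471.68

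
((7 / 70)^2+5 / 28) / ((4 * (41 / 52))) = 429 / 7175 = 0.06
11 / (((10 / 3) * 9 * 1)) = 11 / 30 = 0.37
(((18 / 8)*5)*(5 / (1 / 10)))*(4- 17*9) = -167625 / 2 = -83812.50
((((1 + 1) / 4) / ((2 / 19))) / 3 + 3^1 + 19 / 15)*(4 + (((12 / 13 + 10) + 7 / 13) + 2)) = 2043 / 20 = 102.15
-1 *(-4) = 4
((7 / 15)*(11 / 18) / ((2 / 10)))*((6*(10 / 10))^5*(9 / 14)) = 7128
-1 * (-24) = 24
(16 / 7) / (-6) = -8 / 21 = -0.38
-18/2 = -9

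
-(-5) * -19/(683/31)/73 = -2945/49859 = -0.06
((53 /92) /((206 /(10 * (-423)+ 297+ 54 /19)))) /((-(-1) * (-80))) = 3957669 /28807040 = 0.14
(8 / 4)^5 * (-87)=-2784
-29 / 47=-0.62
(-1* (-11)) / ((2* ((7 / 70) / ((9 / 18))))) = 55 / 2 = 27.50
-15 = -15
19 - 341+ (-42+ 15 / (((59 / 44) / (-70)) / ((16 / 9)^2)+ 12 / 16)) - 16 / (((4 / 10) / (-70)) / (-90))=-49340033428 / 195527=-252343.84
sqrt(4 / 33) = 2*sqrt(33) / 33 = 0.35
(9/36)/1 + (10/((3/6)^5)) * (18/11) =23051/44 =523.89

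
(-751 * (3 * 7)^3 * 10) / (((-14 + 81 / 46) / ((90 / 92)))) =3129754950 / 563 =5559067.41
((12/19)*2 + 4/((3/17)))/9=1364/513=2.66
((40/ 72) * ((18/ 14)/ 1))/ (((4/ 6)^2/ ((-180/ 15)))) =-135/ 7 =-19.29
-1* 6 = -6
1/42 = 0.02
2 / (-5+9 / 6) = -4 / 7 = -0.57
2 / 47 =0.04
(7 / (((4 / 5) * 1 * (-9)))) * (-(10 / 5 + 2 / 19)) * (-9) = -350 / 19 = -18.42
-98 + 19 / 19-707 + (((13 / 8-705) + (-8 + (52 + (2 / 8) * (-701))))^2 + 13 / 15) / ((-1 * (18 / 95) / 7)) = -88944635635 / 3456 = -25736295.03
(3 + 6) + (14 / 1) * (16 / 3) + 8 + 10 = 305 / 3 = 101.67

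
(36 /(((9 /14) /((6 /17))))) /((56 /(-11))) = -66 /17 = -3.88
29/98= 0.30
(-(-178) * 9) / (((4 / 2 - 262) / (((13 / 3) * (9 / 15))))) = -16.02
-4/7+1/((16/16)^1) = 3/7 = 0.43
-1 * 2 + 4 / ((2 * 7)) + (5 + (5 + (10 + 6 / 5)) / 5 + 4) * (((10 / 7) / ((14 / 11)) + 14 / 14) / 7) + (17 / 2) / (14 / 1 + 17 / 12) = 808518 / 317275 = 2.55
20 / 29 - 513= -14857 / 29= -512.31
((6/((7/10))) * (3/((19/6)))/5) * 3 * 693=64152/19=3376.42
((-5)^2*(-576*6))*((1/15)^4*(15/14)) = -64/35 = -1.83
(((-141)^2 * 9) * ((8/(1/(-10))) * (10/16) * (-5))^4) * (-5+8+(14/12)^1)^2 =12134399414062500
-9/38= -0.24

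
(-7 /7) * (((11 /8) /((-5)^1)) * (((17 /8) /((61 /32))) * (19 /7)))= 3553 /4270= 0.83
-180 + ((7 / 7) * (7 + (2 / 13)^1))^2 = -21771 / 169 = -128.82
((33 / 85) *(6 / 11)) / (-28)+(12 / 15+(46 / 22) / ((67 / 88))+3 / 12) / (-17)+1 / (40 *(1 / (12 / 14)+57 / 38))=-565121 / 2551360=-0.22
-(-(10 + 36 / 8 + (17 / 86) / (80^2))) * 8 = 7980817 / 68800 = 116.00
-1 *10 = -10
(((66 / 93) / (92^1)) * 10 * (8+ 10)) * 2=1980 / 713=2.78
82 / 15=5.47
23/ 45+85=3848/ 45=85.51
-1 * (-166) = 166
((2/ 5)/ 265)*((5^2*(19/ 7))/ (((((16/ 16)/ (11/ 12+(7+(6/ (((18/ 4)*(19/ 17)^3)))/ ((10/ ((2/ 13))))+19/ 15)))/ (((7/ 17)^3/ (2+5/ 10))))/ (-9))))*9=-2604173355/ 1222005577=-2.13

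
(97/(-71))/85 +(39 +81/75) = 1208929/30175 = 40.06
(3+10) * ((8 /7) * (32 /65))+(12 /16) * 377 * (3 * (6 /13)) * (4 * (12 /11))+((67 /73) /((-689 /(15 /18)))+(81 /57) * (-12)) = 3749772890683 /2207535330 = 1698.62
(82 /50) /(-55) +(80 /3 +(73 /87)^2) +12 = 409435546 /10407375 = 39.34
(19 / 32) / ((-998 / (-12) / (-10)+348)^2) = 4275 / 830770322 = 0.00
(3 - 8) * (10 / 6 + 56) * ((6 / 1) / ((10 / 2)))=-346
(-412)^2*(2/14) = 169744/7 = 24249.14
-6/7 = -0.86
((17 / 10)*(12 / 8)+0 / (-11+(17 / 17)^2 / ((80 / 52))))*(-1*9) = -459 / 20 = -22.95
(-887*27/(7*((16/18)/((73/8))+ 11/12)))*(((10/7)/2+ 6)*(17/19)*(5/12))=-4190619969/496223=-8445.03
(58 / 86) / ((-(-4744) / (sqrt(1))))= 0.00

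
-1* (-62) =62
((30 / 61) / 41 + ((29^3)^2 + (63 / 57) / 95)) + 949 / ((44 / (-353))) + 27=594815734.46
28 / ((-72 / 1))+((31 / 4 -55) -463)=-18383 / 36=-510.64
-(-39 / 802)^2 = -1521 / 643204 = -0.00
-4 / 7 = -0.57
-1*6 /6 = -1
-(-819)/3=273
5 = 5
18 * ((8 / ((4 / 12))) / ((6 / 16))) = 1152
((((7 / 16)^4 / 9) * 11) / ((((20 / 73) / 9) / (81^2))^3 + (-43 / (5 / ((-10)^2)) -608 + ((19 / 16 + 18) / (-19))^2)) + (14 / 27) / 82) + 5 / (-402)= -16453822605462631344521639690095 / 2677622168196827378942812966128384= -0.01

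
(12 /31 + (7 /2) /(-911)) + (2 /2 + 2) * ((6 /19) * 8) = 8544701 /1073158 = 7.96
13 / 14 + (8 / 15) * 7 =979 / 210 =4.66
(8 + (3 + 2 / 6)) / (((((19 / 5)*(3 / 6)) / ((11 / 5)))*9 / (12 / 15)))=2992 / 2565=1.17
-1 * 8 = -8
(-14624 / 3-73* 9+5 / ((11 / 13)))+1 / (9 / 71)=-546269 / 99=-5517.87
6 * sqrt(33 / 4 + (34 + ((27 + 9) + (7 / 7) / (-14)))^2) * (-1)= -419.93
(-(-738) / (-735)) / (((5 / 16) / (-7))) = 3936 / 175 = 22.49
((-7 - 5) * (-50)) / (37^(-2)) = 821400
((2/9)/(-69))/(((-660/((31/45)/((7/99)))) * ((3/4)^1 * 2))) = 31/978075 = 0.00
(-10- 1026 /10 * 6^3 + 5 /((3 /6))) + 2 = -110798 /5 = -22159.60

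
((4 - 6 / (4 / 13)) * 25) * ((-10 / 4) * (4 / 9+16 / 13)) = 189875 / 117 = 1622.86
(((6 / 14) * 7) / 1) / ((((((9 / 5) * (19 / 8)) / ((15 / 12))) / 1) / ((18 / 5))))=60 / 19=3.16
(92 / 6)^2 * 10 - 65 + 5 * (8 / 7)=144385 / 63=2291.83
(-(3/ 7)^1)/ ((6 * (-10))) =1/ 140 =0.01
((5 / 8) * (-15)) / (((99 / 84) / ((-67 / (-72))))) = -11725 / 1584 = -7.40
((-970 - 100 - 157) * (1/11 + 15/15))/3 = -4908/11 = -446.18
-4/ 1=-4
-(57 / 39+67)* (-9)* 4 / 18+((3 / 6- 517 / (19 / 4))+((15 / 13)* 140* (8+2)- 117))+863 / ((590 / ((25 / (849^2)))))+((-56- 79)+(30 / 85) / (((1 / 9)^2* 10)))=1245382693329884 / 892859802705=1394.82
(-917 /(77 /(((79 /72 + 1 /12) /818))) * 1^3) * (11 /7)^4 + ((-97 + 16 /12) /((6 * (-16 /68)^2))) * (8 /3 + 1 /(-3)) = -570244331519 /848455776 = -672.10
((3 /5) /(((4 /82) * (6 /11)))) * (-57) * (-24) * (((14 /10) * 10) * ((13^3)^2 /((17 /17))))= 10422953432892 /5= 2084590686578.40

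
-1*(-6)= 6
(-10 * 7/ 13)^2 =4900/ 169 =28.99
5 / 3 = 1.67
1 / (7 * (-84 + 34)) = -1 / 350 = -0.00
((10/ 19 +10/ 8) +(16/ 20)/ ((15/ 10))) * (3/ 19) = 2633/ 7220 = 0.36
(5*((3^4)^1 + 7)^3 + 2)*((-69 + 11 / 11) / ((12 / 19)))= -1100577926 / 3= -366859308.67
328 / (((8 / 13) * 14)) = 533 / 14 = 38.07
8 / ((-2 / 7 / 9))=-252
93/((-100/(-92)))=2139/25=85.56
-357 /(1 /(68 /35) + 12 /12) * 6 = -145656 /103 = -1414.14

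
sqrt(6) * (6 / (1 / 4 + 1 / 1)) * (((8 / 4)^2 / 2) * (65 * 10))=6240 * sqrt(6)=15284.82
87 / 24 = 3.62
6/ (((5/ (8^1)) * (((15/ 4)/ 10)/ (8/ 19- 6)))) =-13568/ 95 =-142.82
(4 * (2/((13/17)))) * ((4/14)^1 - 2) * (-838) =1367616/91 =15028.75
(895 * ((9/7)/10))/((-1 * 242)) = -1611/3388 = -0.48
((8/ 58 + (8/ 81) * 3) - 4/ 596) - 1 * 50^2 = -291617623/ 116667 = -2499.57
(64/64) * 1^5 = 1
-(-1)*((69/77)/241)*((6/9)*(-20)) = -920/18557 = -0.05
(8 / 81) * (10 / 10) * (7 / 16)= 7 / 162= 0.04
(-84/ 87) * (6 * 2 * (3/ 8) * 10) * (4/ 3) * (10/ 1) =-16800/ 29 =-579.31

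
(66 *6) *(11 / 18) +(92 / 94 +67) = 14569 / 47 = 309.98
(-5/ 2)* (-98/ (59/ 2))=490/ 59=8.31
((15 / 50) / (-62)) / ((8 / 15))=-9 / 992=-0.01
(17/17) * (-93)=-93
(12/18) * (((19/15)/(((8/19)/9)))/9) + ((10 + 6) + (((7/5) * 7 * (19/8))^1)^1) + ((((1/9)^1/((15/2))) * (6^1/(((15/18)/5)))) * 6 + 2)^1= 16733/360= 46.48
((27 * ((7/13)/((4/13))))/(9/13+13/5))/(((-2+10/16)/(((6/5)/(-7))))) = 2106/1177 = 1.79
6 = 6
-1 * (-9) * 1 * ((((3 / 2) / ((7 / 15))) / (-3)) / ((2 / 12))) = -405 / 7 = -57.86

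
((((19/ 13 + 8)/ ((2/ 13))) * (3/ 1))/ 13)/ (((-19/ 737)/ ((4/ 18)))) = -30217/ 247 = -122.34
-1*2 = -2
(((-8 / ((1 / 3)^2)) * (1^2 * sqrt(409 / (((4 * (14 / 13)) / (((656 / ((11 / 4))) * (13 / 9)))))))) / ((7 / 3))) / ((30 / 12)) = -2232.50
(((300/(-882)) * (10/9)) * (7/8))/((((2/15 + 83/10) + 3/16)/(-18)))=10000/14483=0.69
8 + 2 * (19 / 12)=67 / 6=11.17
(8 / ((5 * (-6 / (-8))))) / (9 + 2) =32 / 165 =0.19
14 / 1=14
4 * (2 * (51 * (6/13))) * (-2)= -4896/13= -376.62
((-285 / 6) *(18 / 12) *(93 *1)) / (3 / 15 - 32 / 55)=485925 / 28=17354.46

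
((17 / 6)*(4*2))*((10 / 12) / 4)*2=85 / 9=9.44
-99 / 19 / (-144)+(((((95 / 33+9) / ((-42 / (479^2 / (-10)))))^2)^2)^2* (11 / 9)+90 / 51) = 58575365209634244654147705628704996730791334638740217593 / 15241016060806612106250000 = 3843271667449067381901024000000.00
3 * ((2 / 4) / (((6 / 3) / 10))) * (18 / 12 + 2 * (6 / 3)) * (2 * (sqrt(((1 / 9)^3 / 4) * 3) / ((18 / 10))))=275 * sqrt(3) / 324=1.47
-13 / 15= -0.87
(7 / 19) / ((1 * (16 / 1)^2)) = 7 / 4864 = 0.00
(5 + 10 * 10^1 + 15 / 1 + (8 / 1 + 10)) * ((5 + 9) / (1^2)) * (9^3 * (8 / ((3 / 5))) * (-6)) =-112674240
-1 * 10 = -10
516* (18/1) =9288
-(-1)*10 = 10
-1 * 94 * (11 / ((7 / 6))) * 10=-62040 / 7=-8862.86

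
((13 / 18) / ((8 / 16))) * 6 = 26 / 3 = 8.67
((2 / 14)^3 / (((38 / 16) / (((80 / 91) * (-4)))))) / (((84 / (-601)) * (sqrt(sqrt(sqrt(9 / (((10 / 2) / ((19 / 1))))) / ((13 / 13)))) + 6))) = 0.00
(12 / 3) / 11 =4 / 11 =0.36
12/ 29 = 0.41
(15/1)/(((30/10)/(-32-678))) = -3550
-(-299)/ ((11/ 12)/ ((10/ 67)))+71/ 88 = 26527/ 536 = 49.49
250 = 250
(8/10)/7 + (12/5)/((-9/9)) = -16/7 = -2.29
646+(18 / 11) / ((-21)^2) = 348196 / 539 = 646.00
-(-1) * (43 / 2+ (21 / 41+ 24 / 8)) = 2051 / 82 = 25.01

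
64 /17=3.76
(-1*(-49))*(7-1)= 294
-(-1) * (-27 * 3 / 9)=-9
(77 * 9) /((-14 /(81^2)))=-649539 /2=-324769.50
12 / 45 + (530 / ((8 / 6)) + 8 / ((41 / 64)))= 504613 / 1230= 410.25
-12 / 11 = -1.09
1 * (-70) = -70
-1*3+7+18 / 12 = 11 / 2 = 5.50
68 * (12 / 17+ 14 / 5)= 1192 / 5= 238.40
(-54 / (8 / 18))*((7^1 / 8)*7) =-11907 / 16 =-744.19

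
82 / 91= 0.90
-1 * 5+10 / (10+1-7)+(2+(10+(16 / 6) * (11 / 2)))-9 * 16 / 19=1891 / 114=16.59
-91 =-91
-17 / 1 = -17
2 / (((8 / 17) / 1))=17 / 4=4.25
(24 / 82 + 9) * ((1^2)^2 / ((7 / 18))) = 6858 / 287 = 23.90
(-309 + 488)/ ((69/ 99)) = 256.83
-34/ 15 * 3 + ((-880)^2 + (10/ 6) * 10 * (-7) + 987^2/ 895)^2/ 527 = 4334196232376809339/ 3799261575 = 1140799638.78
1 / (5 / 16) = 16 / 5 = 3.20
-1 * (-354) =354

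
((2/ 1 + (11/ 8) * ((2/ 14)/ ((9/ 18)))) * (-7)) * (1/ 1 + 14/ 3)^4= -5595907/ 324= -17271.32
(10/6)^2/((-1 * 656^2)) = -25/3873024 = -0.00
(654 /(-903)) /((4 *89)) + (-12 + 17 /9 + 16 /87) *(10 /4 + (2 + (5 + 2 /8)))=-902352853 /9322572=-96.79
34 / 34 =1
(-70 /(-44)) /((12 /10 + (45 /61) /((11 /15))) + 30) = 10675 /216102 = 0.05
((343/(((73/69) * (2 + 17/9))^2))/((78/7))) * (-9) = -16.37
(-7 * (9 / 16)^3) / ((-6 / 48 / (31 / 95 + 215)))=13048371 / 6080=2146.11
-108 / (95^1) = -108 / 95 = -1.14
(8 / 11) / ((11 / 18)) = 144 / 121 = 1.19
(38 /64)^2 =361 /1024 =0.35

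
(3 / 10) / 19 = 3 / 190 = 0.02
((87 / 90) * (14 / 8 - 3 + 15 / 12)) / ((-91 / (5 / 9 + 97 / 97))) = 0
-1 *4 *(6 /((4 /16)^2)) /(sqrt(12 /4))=-128 *sqrt(3)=-221.70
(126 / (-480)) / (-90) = 7 / 2400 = 0.00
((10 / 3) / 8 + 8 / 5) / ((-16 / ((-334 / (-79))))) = -20207 / 37920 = -0.53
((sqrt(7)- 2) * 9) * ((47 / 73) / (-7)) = 846 / 511- 423 * sqrt(7) / 511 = -0.53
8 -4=4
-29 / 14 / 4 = -29 / 56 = -0.52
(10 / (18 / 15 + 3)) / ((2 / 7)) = 25 / 3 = 8.33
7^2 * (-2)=-98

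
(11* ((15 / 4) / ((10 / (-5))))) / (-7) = 165 / 56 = 2.95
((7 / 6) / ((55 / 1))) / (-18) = -7 / 5940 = -0.00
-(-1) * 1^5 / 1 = 1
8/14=4/7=0.57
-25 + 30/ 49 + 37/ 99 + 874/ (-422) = -26699699/ 1023561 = -26.09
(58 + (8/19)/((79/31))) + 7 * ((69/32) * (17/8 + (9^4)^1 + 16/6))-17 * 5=38070387295/384256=99075.58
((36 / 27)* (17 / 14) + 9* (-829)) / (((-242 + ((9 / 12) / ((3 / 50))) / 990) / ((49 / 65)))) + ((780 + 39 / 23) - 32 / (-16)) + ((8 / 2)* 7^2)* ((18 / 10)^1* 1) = 166144980491 / 143261365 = 1159.73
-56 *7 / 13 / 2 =-196 / 13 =-15.08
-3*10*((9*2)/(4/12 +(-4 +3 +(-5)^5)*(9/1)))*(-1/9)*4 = -0.01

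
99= 99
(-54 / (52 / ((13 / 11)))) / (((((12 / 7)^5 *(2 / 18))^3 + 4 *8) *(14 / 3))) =-54936068900769 / 7614482860158592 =-0.01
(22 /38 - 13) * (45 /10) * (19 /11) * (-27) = 28674 /11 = 2606.73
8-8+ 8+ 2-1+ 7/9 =88/9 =9.78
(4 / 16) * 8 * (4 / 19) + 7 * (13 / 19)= 99 / 19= 5.21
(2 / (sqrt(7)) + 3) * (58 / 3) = 72.61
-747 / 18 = -83 / 2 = -41.50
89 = 89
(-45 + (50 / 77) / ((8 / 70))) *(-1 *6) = 2595 / 11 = 235.91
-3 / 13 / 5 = -0.05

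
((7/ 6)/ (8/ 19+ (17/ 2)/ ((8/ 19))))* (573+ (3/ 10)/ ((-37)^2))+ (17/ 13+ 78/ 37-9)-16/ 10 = 2011252538/ 79641575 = 25.25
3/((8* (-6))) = -1/16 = -0.06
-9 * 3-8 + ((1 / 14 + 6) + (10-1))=-279 / 14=-19.93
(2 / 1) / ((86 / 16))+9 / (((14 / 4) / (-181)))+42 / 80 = -5592959 / 12040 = -464.53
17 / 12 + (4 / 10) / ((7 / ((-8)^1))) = 403 / 420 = 0.96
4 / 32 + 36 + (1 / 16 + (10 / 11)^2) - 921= -1711397 / 1936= -883.99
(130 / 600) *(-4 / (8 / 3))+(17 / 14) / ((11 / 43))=13619 / 3080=4.42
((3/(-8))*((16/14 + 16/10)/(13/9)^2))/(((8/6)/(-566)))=1237842/5915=209.27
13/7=1.86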